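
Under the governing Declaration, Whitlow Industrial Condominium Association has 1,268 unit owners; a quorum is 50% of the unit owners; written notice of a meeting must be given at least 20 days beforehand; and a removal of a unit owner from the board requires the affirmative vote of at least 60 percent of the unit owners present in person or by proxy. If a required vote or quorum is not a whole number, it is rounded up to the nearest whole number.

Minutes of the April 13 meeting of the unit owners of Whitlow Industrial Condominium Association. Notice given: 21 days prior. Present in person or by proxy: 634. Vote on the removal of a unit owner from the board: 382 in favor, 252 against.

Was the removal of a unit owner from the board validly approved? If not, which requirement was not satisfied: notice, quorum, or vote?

Valid — all requirements satisfied.

Notice: 21 days given; 20 required. Satisfied.
Quorum: 50% of 1,268 = 634; 634 present. Satisfied.
Vote: requires three-fifths of those present (634); 3/5 of 634 = 380.40, rounded up to 381, so 381 needed; 382 in favor. Satisfied.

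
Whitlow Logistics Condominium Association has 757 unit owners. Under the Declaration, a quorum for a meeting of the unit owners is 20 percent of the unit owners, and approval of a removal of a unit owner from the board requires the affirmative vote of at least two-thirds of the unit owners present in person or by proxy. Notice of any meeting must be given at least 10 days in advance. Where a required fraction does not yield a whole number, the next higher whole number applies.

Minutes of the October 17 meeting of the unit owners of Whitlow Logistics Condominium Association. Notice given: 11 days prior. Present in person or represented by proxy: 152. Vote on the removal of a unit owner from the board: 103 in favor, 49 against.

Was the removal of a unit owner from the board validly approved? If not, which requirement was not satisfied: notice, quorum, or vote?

Valid — all requirements satisfied.

Notice: 11 days given; 10 required. Satisfied.
Quorum: 20% of 757 = 151.40, rounded up to 152; 152 present. Satisfied.
Vote: requires two-thirds of those present (152); 2/3 of 152 = 101.33, rounded up to 102, so 102 needed; 103 in favor. Satisfied.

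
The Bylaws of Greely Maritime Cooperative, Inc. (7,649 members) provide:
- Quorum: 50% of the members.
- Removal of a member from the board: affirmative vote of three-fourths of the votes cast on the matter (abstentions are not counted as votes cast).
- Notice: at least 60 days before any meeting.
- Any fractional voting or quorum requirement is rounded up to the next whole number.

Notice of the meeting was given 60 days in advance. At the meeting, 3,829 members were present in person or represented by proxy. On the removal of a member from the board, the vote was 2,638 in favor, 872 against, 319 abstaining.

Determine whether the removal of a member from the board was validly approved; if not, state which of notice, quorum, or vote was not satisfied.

Valid — all requirements satisfied.

Notice: 60 days given; 60 required. Satisfied.
Quorum: 50% of 7,649 = 3,824.50, rounded up to 3,825; 3,829 present. Satisfied.
Vote: requires three-fourths of the votes cast (3,829 − 319 abstaining = 3,510); 3/4 of 3510 = 2632.50, rounded up to 2633, so 2,633 needed; 2,638 in favor. Satisfied.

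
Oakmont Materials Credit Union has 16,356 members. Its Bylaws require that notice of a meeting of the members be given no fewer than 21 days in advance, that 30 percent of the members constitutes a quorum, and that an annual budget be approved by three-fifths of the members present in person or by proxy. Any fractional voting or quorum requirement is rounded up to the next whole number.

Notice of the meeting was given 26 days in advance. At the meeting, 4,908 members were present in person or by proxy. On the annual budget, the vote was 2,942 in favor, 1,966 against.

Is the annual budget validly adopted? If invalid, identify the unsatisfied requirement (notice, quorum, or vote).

Notice: 26 days given; 21 required. Satisfied.
Quorum: 30% of 16,356 = 4,906.80, rounded up to 4,907; 4,908 present. Satisfied.
Vote: requires three-fifths of those present (4,908); 3/5 of 4908 = 2944.80, rounded up to 2945, so 2,945 needed; 2,942 in favor. Not satisfied.

Invalid — vote requirement not satisfied.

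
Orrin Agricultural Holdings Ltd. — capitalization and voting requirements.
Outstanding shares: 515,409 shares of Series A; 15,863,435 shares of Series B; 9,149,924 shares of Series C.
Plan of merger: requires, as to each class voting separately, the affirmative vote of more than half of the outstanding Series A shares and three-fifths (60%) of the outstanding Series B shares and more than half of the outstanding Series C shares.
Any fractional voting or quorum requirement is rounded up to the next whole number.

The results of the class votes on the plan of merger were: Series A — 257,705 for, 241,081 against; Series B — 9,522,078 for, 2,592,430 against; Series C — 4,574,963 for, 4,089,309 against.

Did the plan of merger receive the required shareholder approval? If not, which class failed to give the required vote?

Series A: a majority of 515409 is 257705; 257,705 required, 257,705 in favor — approved.
Series B: 3/5 of 15863435 = 9518061; 9,518,061 required, 9,522,078 in favor — approved.
Series C: a majority of 9149924 is 4574963; 4,574,963 required, 4,574,963 in favor — approved.

Approved — every class gave the required vote.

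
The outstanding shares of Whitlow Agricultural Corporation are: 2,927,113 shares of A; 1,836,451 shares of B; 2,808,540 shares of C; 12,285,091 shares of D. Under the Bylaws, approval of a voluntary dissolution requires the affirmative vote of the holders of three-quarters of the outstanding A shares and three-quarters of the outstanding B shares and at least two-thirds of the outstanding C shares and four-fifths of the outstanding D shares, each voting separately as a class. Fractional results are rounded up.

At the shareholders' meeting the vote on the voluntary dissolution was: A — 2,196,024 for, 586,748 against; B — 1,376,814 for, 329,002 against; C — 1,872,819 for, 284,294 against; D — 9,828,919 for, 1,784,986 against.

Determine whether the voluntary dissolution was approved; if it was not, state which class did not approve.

A: 3/4 of 2927113 = 2195334.75, rounded up to 2195335; 2,195,335 required, 2,196,024 in favor — approved.
B: 3/4 of 1836451 = 1377338.25, rounded up to 1377339; 1,377,339 required, 1,376,814 in favor — not approved.
C: 2/3 of 2808540 = 1872360; 1,872,360 required, 1,872,819 in favor — approved.
D: 4/5 of 12285091 = 9828072.80, rounded up to 9828073; 9,828,073 required, 9,828,919 in favor — approved.

Not approved — the B shares did not give the required vote.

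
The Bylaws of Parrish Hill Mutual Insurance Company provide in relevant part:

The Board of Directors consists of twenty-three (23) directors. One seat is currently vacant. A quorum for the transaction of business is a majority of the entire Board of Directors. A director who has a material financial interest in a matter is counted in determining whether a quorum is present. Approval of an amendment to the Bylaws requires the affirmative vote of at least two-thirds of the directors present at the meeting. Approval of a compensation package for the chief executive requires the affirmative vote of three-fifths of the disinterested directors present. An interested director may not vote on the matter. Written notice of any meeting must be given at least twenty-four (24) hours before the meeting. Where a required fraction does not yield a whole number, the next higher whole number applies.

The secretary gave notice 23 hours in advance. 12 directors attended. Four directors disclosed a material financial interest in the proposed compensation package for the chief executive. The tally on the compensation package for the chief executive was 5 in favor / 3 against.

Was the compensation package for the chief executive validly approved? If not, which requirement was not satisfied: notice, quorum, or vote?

Invalid — notice requirement not satisfied.

Notice: 23 hours given; 24 required (23 < 24). Not satisfied.
Quorum: 12 present (interested directors count toward quorum); quorum is 12. Satisfied.
Vote: the compensation package for the chief executive requires three-fifths of the disinterested directors present (12 − 4 = 8). 3/5 of 8 = 4.80, rounded up to 5, so 5 affirmative votes are needed; 5 voted in favor. Satisfied.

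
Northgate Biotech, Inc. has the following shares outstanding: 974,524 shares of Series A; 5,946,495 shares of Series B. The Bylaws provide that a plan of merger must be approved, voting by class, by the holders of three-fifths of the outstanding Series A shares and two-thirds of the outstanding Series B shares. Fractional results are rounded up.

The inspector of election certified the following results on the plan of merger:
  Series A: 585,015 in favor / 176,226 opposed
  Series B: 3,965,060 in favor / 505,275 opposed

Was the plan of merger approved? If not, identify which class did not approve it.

Series A: 3/5 of 974524 = 584714.40, rounded up to 584715; 584,715 required, 585,015 in favor — approved.
Series B: 2/3 of 5946495 = 3964330; 3,964,330 required, 3,965,060 in favor — approved.

Approved — every class gave the required vote.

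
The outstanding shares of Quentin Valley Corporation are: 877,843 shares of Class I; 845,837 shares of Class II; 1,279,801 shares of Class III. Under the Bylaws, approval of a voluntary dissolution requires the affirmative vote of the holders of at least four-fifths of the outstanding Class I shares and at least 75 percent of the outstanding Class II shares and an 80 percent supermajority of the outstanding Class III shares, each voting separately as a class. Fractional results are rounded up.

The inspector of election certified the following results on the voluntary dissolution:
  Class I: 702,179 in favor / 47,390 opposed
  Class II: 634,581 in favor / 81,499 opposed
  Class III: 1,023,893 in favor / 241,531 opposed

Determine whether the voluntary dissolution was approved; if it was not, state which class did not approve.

Class I: 4/5 of 877843 = 702274.40, rounded up to 702275; 702,275 required, 702,179 in favor — not approved.
Class II: 3/4 of 845837 = 634377.75, rounded up to 634378; 634,378 required, 634,581 in favor — approved.
Class III: 4/5 of 1279801 = 1023840.80, rounded up to 1023841; 1,023,841 required, 1,023,893 in favor — approved.

Not approved — the Class I shares did not give the required vote.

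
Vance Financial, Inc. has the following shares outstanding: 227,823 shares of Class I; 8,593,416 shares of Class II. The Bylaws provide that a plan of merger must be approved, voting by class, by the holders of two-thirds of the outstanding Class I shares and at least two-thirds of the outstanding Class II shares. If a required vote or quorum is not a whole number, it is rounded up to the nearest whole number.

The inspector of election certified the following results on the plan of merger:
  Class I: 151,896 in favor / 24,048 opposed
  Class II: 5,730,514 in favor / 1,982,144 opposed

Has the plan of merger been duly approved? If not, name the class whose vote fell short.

Approved — every class gave the required vote.

Class I: 2/3 of 227823 = 151882; 151,882 required, 151,896 in favor — approved.
Class II: 2/3 of 8593416 = 5728944; 5,728,944 required, 5,730,514 in favor — approved.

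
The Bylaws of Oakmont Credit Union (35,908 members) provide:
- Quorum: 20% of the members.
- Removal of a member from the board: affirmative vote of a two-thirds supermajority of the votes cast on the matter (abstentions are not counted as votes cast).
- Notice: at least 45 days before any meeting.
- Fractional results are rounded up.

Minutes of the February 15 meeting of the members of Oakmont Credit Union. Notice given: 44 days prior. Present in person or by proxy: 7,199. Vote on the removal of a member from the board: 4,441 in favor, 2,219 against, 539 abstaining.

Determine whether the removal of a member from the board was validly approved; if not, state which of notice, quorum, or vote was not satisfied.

Notice: 44 days given; 45 required. Not satisfied.
Quorum: 20% of 35,908 = 7,181.60, rounded up to 7,182; 7,199 present. Satisfied.
Vote: requires two-thirds of the votes cast (7,199 − 539 abstaining = 6,660); 2/3 of 6660 = 4440, so 4,440 needed; 4,441 in favor. Satisfied.

Invalid — notice requirement not satisfied.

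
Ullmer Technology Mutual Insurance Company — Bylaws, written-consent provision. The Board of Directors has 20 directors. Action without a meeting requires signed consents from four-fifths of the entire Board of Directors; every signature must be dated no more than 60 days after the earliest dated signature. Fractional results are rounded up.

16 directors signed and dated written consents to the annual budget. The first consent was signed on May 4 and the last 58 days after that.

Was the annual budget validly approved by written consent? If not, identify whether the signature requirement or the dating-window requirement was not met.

Signatures required: four-fifths of 20 — 4/5 of 20 = 16, so 16 needed; 16 signed. Sufficient.
Dating window: the latest signature is 58 days after the earliest; the limit is 60 days. Within the window.

Effective — both the signature and dating-window requirements are satisfied.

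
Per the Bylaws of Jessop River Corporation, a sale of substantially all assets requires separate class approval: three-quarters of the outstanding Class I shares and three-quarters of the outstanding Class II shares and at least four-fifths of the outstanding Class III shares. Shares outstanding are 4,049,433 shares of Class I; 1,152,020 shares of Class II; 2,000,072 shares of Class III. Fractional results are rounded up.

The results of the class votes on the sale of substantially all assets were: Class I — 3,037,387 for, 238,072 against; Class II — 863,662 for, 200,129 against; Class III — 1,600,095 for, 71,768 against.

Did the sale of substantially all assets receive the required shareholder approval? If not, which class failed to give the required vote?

Class I: 3/4 of 4049433 = 3037074.75, rounded up to 3037075; 3,037,075 required, 3,037,387 in favor — approved.
Class II: 3/4 of 1152020 = 864015; 864,015 required, 863,662 in favor — not approved.
Class III: 4/5 of 2000072 = 1600057.60, rounded up to 1600058; 1,600,058 required, 1,600,095 in favor — approved.

Not approved — the Class II shares did not give the required vote.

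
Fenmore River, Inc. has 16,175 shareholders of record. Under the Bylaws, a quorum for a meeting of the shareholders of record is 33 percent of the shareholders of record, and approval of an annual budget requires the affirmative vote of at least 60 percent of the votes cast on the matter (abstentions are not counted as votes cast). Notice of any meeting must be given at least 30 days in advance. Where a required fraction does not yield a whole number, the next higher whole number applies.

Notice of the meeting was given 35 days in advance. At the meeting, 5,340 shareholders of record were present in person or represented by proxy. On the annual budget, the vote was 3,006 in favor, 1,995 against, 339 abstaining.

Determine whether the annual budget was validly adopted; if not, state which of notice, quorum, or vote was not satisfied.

Notice: 35 days given; 30 required. Satisfied.
Quorum: 33% of 16,175 = 5,337.75, rounded up to 5,338; 5,340 present. Satisfied.
Vote: requires three-fifths of the votes cast (5,340 − 339 abstaining = 5,001); 3/5 of 5001 = 3000.60, rounded up to 3001, so 3,001 needed; 3,006 in favor. Satisfied.

Valid — all requirements satisfied.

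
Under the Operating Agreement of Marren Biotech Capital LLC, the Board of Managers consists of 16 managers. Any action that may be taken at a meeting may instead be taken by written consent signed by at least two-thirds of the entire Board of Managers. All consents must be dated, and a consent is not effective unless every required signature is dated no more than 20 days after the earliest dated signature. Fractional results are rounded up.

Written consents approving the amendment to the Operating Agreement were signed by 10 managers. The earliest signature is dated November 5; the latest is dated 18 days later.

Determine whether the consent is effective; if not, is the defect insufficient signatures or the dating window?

Signatures required: at least two-thirds of 16 — 2/3 of 16 = 10.67, rounded up to 11, so 11 needed; 10 signed. Insufficient.
Dating window: the latest signature is 18 days after the earliest; the limit is 20 days. Within the window.

Not effective — insufficient signatures.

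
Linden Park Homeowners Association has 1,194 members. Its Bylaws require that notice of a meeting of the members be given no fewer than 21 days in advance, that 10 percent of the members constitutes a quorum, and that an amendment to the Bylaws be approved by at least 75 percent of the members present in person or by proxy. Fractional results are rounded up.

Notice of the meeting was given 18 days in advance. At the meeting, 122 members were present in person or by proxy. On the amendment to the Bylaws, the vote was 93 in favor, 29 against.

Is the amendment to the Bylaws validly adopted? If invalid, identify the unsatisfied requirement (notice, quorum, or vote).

Invalid — notice requirement not satisfied.

Notice: 18 days given; 21 required. Not satisfied.
Quorum: 10% of 1,194 = 119.40, rounded up to 120; 122 present. Satisfied.
Vote: requires three-fourths of those present (122); 3/4 of 122 = 91.50, rounded up to 92, so 92 needed; 93 in favor. Satisfied.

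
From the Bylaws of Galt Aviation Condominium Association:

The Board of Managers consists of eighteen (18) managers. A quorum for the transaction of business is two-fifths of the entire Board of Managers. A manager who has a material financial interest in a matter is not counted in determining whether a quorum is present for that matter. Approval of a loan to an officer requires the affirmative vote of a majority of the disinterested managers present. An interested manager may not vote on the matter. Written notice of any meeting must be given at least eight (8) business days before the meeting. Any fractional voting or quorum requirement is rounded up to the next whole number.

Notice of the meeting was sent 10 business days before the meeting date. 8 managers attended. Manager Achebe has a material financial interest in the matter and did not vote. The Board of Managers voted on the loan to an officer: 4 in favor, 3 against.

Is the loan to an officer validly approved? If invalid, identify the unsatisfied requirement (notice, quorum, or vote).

Invalid — quorum requirement not satisfied.

Notice: 10 business days given; 8 required (10 ≥ 8). Satisfied.
Quorum: 8 present, but the 1 interested manager does not count, leaving 7. Quorum is 8. Not satisfied.
Vote: the loan to an officer requires a majority of the disinterested managers present (8 − 1 = 7). A majority of 7 is 4, so 4 affirmative votes are needed; 4 voted in favor. Satisfied. (Moot — without a quorum no business can be validly transacted.)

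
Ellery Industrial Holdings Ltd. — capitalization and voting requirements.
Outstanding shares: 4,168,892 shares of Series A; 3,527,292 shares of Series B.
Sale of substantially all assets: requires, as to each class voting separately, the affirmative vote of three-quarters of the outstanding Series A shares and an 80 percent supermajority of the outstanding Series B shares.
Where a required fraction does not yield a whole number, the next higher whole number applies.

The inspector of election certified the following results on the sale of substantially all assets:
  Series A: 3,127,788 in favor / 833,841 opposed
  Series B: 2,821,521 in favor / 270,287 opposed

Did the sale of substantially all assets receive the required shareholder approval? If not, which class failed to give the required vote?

Not approved — the Series B shares did not give the required vote.

Series A: 3/4 of 4168892 = 3126669; 3,126,669 required, 3,127,788 in favor — approved.
Series B: 4/5 of 3527292 = 2821833.60, rounded up to 2821834; 2,821,834 required, 2,821,521 in favor — not approved.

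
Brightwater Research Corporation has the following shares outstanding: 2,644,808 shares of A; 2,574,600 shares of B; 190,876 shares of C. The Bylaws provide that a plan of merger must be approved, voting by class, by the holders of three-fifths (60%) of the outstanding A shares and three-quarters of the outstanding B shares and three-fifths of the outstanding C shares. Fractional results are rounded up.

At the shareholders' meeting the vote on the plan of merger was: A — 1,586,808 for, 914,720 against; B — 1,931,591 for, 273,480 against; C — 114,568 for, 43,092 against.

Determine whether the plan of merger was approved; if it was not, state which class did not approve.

Not approved — the A shares did not give the required vote.

A: 3/5 of 2644808 = 1586884.80, rounded up to 1586885; 1,586,885 required, 1,586,808 in favor — not approved.
B: 3/4 of 2574600 = 1930950; 1,930,950 required, 1,931,591 in favor — approved.
C: 3/5 of 190876 = 114525.60, rounded up to 114526; 114,526 required, 114,568 in favor — approved.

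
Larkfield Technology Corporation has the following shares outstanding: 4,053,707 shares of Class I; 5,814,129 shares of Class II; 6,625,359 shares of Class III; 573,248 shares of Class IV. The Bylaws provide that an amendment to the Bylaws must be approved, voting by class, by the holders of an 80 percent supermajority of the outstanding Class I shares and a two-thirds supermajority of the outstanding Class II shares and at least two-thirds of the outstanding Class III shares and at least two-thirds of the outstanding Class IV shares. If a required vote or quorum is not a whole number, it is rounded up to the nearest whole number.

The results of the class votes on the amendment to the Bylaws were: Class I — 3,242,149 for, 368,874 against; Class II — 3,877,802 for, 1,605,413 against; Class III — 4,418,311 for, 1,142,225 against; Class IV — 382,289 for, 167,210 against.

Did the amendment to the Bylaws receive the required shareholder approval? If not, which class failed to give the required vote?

Class I: 4/5 of 4053707 = 3242965.60, rounded up to 3242966; 3,242,966 required, 3,242,149 in favor — not approved.
Class II: 2/3 of 5814129 = 3876086; 3,876,086 required, 3,877,802 in favor — approved.
Class III: 2/3 of 6625359 = 4416906; 4,416,906 required, 4,418,311 in favor — approved.
Class IV: 2/3 of 573248 = 382165.33, rounded up to 382166; 382,166 required, 382,289 in favor — approved.

Not approved — the Class I shares did not give the required vote.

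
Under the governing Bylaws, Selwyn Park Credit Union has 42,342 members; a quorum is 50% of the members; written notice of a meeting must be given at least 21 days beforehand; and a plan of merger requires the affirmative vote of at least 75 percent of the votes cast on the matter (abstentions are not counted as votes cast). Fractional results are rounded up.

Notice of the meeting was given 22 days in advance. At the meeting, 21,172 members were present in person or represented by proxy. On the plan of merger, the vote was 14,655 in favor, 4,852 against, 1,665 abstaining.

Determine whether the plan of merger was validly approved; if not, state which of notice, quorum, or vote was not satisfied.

Valid — all requirements satisfied.

Notice: 22 days given; 21 required. Satisfied.
Quorum: 50% of 42,342 = 21,171; 21,172 present. Satisfied.
Vote: requires three-fourths of the votes cast (21,172 − 1,665 abstaining = 19,507); 3/4 of 19507 = 14630.25, rounded up to 14631, so 14,631 needed; 14,655 in favor. Satisfied.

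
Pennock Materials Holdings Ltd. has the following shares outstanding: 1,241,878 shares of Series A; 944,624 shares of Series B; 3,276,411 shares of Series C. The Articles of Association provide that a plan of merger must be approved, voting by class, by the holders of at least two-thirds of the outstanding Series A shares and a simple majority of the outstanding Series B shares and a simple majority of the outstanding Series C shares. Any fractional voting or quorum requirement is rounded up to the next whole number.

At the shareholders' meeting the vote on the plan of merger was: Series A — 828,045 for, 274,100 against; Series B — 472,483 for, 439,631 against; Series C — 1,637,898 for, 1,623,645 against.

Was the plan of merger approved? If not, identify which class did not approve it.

Not approved — the Series C shares did not give the required vote.

Series A: 2/3 of 1241878 = 827918.67, rounded up to 827919; 827,919 required, 828,045 in favor — approved.
Series B: a majority of 944624 is 472313; 472,313 required, 472,483 in favor — approved.
Series C: a majority of 3276411 is 1638206; 1,638,206 required, 1,637,898 in favor — not approved.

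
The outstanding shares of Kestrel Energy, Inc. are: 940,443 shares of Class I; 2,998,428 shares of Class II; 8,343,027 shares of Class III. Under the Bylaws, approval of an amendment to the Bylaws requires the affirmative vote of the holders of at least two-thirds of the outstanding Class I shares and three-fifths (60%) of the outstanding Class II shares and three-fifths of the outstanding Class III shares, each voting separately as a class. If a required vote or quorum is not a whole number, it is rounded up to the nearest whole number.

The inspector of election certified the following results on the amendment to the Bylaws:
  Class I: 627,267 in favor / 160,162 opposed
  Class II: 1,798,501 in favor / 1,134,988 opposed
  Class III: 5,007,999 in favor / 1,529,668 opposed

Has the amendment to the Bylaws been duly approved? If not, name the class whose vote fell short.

Not approved — the Class II shares did not give the required vote.

Class I: 2/3 of 940443 = 626962; 626,962 required, 627,267 in favor — approved.
Class II: 3/5 of 2998428 = 1799056.80, rounded up to 1799057; 1,799,057 required, 1,798,501 in favor — not approved.
Class III: 3/5 of 8343027 = 5005816.20, rounded up to 5005817; 5,005,817 required, 5,007,999 in favor — approved.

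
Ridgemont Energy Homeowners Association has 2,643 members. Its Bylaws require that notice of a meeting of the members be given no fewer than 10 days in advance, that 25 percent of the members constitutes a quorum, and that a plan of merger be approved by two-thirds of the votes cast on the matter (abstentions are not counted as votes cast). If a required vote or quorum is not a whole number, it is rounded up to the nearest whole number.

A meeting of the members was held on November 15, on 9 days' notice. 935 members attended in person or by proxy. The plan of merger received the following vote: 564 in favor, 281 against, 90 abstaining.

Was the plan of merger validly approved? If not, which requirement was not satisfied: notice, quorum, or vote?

Invalid — notice requirement not satisfied.

Notice: 9 days given; 10 required. Not satisfied.
Quorum: 25% of 2,643 = 660.75, rounded up to 661; 935 present. Satisfied.
Vote: requires two-thirds of the votes cast (935 − 90 abstaining = 845); 2/3 of 845 = 563.33, rounded up to 564, so 564 needed; 564 in favor. Satisfied.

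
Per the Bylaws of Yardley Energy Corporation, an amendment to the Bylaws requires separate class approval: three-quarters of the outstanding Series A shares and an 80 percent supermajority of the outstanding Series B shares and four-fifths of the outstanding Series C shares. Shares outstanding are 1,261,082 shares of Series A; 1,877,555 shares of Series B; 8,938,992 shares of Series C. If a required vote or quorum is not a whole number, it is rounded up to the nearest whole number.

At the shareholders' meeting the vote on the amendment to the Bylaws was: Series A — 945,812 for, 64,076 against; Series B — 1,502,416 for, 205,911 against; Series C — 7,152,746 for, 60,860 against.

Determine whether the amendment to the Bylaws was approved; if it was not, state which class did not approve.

Series A: 3/4 of 1261082 = 945811.50, rounded up to 945812; 945,812 required, 945,812 in favor — approved.
Series B: 4/5 of 1877555 = 1502044; 1,502,044 required, 1,502,416 in favor — approved.
Series C: 4/5 of 8938992 = 7151193.60, rounded up to 7151194; 7,151,194 required, 7,152,746 in favor — approved.

Approved — every class gave the required vote.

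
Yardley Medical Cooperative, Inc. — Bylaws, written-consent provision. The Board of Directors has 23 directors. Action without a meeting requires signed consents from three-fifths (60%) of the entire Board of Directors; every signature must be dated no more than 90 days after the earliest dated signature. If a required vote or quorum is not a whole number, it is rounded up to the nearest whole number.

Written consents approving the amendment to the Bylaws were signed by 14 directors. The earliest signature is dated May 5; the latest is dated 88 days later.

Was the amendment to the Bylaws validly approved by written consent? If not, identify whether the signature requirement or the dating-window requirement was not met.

Signatures required: three-fifths (60%) of 23 — 3/5 of 23 = 13.80, rounded up to 14, so 14 needed; 14 signed. Sufficient.
Dating window: the latest signature is 88 days after the earliest; the limit is 90 days. Within the window.

Effective — both the signature and dating-window requirements are satisfied.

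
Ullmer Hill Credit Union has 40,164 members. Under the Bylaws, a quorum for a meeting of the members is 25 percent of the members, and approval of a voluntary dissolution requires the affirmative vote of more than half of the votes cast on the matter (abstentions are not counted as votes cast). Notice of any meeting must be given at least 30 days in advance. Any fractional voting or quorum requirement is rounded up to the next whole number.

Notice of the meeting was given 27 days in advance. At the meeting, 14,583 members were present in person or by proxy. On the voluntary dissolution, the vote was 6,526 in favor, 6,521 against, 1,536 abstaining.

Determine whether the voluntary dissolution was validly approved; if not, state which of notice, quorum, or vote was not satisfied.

Notice: 27 days given; 30 required. Not satisfied.
Quorum: 25% of 40,164 = 10,041; 14,583 present. Satisfied.
Vote: requires a majority of the votes cast (14,583 − 1,536 abstaining = 13,047); a majority of 13047 is 6524, so 6,524 needed; 6,526 in favor. Satisfied.

Invalid — notice requirement not satisfied.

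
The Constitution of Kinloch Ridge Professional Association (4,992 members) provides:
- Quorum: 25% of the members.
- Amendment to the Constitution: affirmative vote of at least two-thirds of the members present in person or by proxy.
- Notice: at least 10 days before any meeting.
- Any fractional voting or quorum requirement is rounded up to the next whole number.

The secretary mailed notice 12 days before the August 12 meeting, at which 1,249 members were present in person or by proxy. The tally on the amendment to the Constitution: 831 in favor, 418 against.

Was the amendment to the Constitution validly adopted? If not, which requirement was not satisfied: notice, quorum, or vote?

Invalid — vote requirement not satisfied.

Notice: 12 days given; 10 required. Satisfied.
Quorum: 25% of 4,992 = 1,248; 1,249 present. Satisfied.
Vote: requires two-thirds of those present (1,249); 2/3 of 1249 = 832.67, rounded up to 833, so 833 needed; 831 in favor. Not satisfied.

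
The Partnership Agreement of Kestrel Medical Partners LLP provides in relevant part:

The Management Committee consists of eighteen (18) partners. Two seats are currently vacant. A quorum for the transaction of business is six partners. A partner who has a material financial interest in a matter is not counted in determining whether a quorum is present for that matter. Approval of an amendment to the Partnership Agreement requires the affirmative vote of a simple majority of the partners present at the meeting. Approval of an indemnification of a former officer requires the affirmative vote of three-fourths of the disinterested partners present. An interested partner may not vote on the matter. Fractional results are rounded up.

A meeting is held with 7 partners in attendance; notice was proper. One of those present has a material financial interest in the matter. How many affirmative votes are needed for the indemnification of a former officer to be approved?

The indemnification of a former officer requires three-fourths of the disinterested partners present (7 − 1 = 6).
3/4 of 6 = 4.50, rounded up to 5.

5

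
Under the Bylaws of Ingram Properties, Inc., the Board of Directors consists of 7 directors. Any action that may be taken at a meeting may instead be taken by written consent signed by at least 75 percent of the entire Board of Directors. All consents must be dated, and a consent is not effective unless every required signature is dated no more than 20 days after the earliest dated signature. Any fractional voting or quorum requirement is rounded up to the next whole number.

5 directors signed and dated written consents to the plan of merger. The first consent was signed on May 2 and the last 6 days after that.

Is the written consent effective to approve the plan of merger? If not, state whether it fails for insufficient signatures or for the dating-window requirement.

Not effective — insufficient signatures.

Signatures required: at least 75 percent of 7 — 3/4 of 7 = 5.25, rounded up to 6, so 6 needed; 5 signed. Insufficient.
Dating window: the latest signature is 6 days after the earliest; the limit is 20 days. Within the window.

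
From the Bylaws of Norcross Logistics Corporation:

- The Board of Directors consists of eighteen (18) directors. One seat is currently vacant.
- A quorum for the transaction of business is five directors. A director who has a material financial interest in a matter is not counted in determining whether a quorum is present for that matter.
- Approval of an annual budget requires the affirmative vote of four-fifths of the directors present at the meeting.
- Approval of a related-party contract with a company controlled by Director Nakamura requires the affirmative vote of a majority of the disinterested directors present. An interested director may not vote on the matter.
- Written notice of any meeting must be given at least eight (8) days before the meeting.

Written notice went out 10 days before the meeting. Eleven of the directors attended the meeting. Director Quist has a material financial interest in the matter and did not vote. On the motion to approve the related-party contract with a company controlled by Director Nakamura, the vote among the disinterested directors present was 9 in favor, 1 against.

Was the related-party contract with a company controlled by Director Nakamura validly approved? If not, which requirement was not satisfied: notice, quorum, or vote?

Valid — all requirements satisfied.

Notice: 10 days given; 8 required (10 ≥ 8). Satisfied.
Quorum: 11 present, but the 1 interested director does not count, leaving 10. Quorum is 5. Satisfied.
Vote: the related-party contract with a company controlled by Director Nakamura requires a majority of the disinterested directors present (11 − 1 = 10). A majority of 10 is 6, so 6 affirmative votes are needed; 9 voted in favor. Satisfied.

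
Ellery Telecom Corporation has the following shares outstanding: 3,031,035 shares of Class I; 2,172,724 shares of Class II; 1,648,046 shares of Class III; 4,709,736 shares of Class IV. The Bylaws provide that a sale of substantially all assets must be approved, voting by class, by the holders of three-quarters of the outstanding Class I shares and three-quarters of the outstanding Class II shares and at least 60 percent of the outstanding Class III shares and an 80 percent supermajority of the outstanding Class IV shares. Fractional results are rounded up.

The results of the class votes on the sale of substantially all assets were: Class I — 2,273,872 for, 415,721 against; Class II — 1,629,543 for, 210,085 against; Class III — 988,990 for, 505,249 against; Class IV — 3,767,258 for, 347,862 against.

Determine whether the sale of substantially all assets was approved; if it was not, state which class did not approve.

Class I: 3/4 of 3031035 = 2273276.25, rounded up to 2273277; 2,273,277 required, 2,273,872 in favor — approved.
Class II: 3/4 of 2172724 = 1629543; 1,629,543 required, 1,629,543 in favor — approved.
Class III: 3/5 of 1648046 = 988827.60, rounded up to 988828; 988,828 required, 988,990 in favor — approved.
Class IV: 4/5 of 4709736 = 3767788.80, rounded up to 3767789; 3,767,789 required, 3,767,258 in favor — not approved.

Not approved — the Class IV shares did not give the required vote.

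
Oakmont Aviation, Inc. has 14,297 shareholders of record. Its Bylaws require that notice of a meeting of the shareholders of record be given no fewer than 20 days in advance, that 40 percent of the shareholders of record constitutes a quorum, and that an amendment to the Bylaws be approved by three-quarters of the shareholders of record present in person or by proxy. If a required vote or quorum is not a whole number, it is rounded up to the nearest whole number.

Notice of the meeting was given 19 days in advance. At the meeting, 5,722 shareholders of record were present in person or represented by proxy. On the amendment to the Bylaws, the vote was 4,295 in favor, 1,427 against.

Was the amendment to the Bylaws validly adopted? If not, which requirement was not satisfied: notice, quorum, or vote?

Notice: 19 days given; 20 required. Not satisfied.
Quorum: 40% of 14,297 = 5,718.80, rounded up to 5,719; 5,722 present. Satisfied.
Vote: requires three-fourths of those present (5,722); 3/4 of 5722 = 4291.50, rounded up to 4292, so 4,292 needed; 4,295 in favor. Satisfied.

Invalid — notice requirement not satisfied.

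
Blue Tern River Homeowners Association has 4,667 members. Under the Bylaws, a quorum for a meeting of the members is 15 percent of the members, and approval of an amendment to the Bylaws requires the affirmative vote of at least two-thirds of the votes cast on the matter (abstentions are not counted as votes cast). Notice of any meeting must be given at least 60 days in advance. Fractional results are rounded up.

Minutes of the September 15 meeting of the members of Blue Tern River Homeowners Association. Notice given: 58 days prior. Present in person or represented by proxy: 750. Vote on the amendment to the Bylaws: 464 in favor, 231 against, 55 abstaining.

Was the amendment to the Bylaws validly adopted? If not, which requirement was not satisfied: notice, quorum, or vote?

Notice: 58 days given; 60 required. Not satisfied.
Quorum: 15% of 4,667 = 700.05, rounded up to 701; 750 present. Satisfied.
Vote: requires two-thirds of the votes cast (750 − 55 abstaining = 695); 2/3 of 695 = 463.33, rounded up to 464, so 464 needed; 464 in favor. Satisfied.

Invalid — notice requirement not satisfied.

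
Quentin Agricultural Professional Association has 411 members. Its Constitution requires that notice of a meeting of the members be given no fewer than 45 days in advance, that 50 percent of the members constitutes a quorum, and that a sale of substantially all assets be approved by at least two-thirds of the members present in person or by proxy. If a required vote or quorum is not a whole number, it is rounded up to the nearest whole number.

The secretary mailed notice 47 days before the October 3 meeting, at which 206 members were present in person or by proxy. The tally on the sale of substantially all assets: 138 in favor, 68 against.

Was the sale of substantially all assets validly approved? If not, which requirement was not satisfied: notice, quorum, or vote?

Valid — all requirements satisfied.

Notice: 47 days given; 45 required. Satisfied.
Quorum: 50% of 411 = 205.50, rounded up to 206; 206 present. Satisfied.
Vote: requires two-thirds of those present (206); 2/3 of 206 = 137.33, rounded up to 138, so 138 needed; 138 in favor. Satisfied.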